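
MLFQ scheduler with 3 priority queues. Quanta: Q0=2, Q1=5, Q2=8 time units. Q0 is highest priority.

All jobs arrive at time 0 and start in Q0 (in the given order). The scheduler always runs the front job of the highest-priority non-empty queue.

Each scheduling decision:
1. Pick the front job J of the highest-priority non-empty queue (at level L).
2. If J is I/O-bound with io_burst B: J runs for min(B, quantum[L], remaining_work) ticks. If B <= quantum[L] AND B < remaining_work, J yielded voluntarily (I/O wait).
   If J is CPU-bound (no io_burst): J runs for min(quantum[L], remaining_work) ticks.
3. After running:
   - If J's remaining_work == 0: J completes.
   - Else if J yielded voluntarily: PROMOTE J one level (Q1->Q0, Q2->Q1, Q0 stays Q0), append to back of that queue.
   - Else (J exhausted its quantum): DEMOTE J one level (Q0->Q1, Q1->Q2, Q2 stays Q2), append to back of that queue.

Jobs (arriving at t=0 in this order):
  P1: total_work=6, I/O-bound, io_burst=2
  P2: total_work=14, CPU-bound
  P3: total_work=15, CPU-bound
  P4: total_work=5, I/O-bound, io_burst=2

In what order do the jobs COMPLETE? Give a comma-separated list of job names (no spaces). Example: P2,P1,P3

t=0-2: P1@Q0 runs 2, rem=4, I/O yield, promote→Q0. Q0=[P2,P3,P4,P1] Q1=[] Q2=[]
t=2-4: P2@Q0 runs 2, rem=12, quantum used, demote→Q1. Q0=[P3,P4,P1] Q1=[P2] Q2=[]
t=4-6: P3@Q0 runs 2, rem=13, quantum used, demote→Q1. Q0=[P4,P1] Q1=[P2,P3] Q2=[]
t=6-8: P4@Q0 runs 2, rem=3, I/O yield, promote→Q0. Q0=[P1,P4] Q1=[P2,P3] Q2=[]
t=8-10: P1@Q0 runs 2, rem=2, I/O yield, promote→Q0. Q0=[P4,P1] Q1=[P2,P3] Q2=[]
t=10-12: P4@Q0 runs 2, rem=1, I/O yield, promote→Q0. Q0=[P1,P4] Q1=[P2,P3] Q2=[]
t=12-14: P1@Q0 runs 2, rem=0, completes. Q0=[P4] Q1=[P2,P3] Q2=[]
t=14-15: P4@Q0 runs 1, rem=0, completes. Q0=[] Q1=[P2,P3] Q2=[]
t=15-20: P2@Q1 runs 5, rem=7, quantum used, demote→Q2. Q0=[] Q1=[P3] Q2=[P2]
t=20-25: P3@Q1 runs 5, rem=8, quantum used, demote→Q2. Q0=[] Q1=[] Q2=[P2,P3]
t=25-32: P2@Q2 runs 7, rem=0, completes. Q0=[] Q1=[] Q2=[P3]
t=32-40: P3@Q2 runs 8, rem=0, completes. Q0=[] Q1=[] Q2=[]

Answer: P1,P4,P2,P3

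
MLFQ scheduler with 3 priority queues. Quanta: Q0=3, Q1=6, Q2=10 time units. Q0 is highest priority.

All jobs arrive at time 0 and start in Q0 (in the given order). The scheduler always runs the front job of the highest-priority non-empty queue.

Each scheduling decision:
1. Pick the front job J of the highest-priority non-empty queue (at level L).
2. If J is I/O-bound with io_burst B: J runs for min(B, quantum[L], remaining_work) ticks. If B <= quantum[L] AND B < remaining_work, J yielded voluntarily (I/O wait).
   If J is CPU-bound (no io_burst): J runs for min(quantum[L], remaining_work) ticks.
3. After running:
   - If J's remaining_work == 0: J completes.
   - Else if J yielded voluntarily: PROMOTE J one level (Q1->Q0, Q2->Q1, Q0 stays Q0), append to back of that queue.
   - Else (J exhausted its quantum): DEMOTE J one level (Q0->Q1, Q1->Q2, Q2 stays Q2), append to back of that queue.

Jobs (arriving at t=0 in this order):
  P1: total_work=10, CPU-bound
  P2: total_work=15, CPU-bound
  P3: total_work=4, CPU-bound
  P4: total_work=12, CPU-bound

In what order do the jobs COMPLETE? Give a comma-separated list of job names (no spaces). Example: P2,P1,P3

Answer: P3,P1,P2,P4

Derivation:
t=0-3: P1@Q0 runs 3, rem=7, quantum used, demote→Q1. Q0=[P2,P3,P4] Q1=[P1] Q2=[]
t=3-6: P2@Q0 runs 3, rem=12, quantum used, demote→Q1. Q0=[P3,P4] Q1=[P1,P2] Q2=[]
t=6-9: P3@Q0 runs 3, rem=1, quantum used, demote→Q1. Q0=[P4] Q1=[P1,P2,P3] Q2=[]
t=9-12: P4@Q0 runs 3, rem=9, quantum used, demote→Q1. Q0=[] Q1=[P1,P2,P3,P4] Q2=[]
t=12-18: P1@Q1 runs 6, rem=1, quantum used, demote→Q2. Q0=[] Q1=[P2,P3,P4] Q2=[P1]
t=18-24: P2@Q1 runs 6, rem=6, quantum used, demote→Q2. Q0=[] Q1=[P3,P4] Q2=[P1,P2]
t=24-25: P3@Q1 runs 1, rem=0, completes. Q0=[] Q1=[P4] Q2=[P1,P2]
t=25-31: P4@Q1 runs 6, rem=3, quantum used, demote→Q2. Q0=[] Q1=[] Q2=[P1,P2,P4]
t=31-32: P1@Q2 runs 1, rem=0, completes. Q0=[] Q1=[] Q2=[P2,P4]
t=32-38: P2@Q2 runs 6, rem=0, completes. Q0=[] Q1=[] Q2=[P4]
t=38-41: P4@Q2 runs 3, rem=0, completes. Q0=[] Q1=[] Q2=[]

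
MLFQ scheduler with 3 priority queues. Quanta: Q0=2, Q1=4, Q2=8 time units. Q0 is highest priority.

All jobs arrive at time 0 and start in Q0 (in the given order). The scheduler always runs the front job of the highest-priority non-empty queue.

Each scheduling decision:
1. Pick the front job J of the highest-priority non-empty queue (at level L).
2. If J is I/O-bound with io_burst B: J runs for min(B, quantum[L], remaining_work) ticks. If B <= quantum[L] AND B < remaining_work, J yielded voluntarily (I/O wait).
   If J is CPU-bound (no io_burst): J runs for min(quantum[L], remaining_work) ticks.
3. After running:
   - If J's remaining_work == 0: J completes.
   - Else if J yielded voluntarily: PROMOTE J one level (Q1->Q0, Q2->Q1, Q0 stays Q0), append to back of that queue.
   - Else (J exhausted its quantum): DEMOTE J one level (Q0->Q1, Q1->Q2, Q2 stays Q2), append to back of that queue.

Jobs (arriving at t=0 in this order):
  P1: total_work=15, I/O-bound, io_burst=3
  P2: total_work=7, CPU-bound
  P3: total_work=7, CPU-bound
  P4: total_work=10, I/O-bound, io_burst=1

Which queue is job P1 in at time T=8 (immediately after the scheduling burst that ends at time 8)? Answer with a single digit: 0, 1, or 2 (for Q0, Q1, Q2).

Answer: 1

Derivation:
t=0-2: P1@Q0 runs 2, rem=13, quantum used, demote→Q1. Q0=[P2,P3,P4] Q1=[P1] Q2=[]
t=2-4: P2@Q0 runs 2, rem=5, quantum used, demote→Q1. Q0=[P3,P4] Q1=[P1,P2] Q2=[]
t=4-6: P3@Q0 runs 2, rem=5, quantum used, demote→Q1. Q0=[P4] Q1=[P1,P2,P3] Q2=[]
t=6-7: P4@Q0 runs 1, rem=9, I/O yield, promote→Q0. Q0=[P4] Q1=[P1,P2,P3] Q2=[]
t=7-8: P4@Q0 runs 1, rem=8, I/O yield, promote→Q0. Q0=[P4] Q1=[P1,P2,P3] Q2=[]
t=8-9: P4@Q0 runs 1, rem=7, I/O yield, promote→Q0. Q0=[P4] Q1=[P1,P2,P3] Q2=[]
t=9-10: P4@Q0 runs 1, rem=6, I/O yield, promote→Q0. Q0=[P4] Q1=[P1,P2,P3] Q2=[]
t=10-11: P4@Q0 runs 1, rem=5, I/O yield, promote→Q0. Q0=[P4] Q1=[P1,P2,P3] Q2=[]
t=11-12: P4@Q0 runs 1, rem=4, I/O yield, promote→Q0. Q0=[P4] Q1=[P1,P2,P3] Q2=[]
t=12-13: P4@Q0 runs 1, rem=3, I/O yield, promote→Q0. Q0=[P4] Q1=[P1,P2,P3] Q2=[]
t=13-14: P4@Q0 runs 1, rem=2, I/O yield, promote→Q0. Q0=[P4] Q1=[P1,P2,P3] Q2=[]
t=14-15: P4@Q0 runs 1, rem=1, I/O yield, promote→Q0. Q0=[P4] Q1=[P1,P2,P3] Q2=[]
t=15-16: P4@Q0 runs 1, rem=0, completes. Q0=[] Q1=[P1,P2,P3] Q2=[]
t=16-19: P1@Q1 runs 3, rem=10, I/O yield, promote→Q0. Q0=[P1] Q1=[P2,P3] Q2=[]
t=19-21: P1@Q0 runs 2, rem=8, quantum used, demote→Q1. Q0=[] Q1=[P2,P3,P1] Q2=[]
t=21-25: P2@Q1 runs 4, rem=1, quantum used, demote→Q2. Q0=[] Q1=[P3,P1] Q2=[P2]
t=25-29: P3@Q1 runs 4, rem=1, quantum used, demote→Q2. Q0=[] Q1=[P1] Q2=[P2,P3]
t=29-32: P1@Q1 runs 3, rem=5, I/O yield, promote→Q0. Q0=[P1] Q1=[] Q2=[P2,P3]
t=32-34: P1@Q0 runs 2, rem=3, quantum used, demote→Q1. Q0=[] Q1=[P1] Q2=[P2,P3]
t=34-37: P1@Q1 runs 3, rem=0, completes. Q0=[] Q1=[] Q2=[P2,P3]
t=37-38: P2@Q2 runs 1, rem=0, completes. Q0=[] Q1=[] Q2=[P3]
t=38-39: P3@Q2 runs 1, rem=0, completes. Q0=[] Q1=[] Q2=[]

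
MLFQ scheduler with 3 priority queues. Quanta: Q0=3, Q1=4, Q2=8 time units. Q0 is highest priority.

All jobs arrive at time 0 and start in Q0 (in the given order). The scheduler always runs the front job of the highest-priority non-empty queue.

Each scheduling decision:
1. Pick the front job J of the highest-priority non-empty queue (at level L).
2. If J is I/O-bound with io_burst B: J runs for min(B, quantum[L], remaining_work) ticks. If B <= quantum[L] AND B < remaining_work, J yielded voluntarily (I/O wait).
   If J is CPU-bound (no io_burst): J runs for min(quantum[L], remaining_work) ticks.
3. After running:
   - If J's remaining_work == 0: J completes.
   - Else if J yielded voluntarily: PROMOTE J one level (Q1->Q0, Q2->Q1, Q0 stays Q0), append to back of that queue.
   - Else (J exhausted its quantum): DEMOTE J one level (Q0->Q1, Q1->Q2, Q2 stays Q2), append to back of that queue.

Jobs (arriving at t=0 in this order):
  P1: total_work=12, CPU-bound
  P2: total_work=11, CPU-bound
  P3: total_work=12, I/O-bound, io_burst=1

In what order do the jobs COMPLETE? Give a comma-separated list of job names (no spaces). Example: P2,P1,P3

Answer: P3,P1,P2

Derivation:
t=0-3: P1@Q0 runs 3, rem=9, quantum used, demote→Q1. Q0=[P2,P3] Q1=[P1] Q2=[]
t=3-6: P2@Q0 runs 3, rem=8, quantum used, demote→Q1. Q0=[P3] Q1=[P1,P2] Q2=[]
t=6-7: P3@Q0 runs 1, rem=11, I/O yield, promote→Q0. Q0=[P3] Q1=[P1,P2] Q2=[]
t=7-8: P3@Q0 runs 1, rem=10, I/O yield, promote→Q0. Q0=[P3] Q1=[P1,P2] Q2=[]
t=8-9: P3@Q0 runs 1, rem=9, I/O yield, promote→Q0. Q0=[P3] Q1=[P1,P2] Q2=[]
t=9-10: P3@Q0 runs 1, rem=8, I/O yield, promote→Q0. Q0=[P3] Q1=[P1,P2] Q2=[]
t=10-11: P3@Q0 runs 1, rem=7, I/O yield, promote→Q0. Q0=[P3] Q1=[P1,P2] Q2=[]
t=11-12: P3@Q0 runs 1, rem=6, I/O yield, promote→Q0. Q0=[P3] Q1=[P1,P2] Q2=[]
t=12-13: P3@Q0 runs 1, rem=5, I/O yield, promote→Q0. Q0=[P3] Q1=[P1,P2] Q2=[]
t=13-14: P3@Q0 runs 1, rem=4, I/O yield, promote→Q0. Q0=[P3] Q1=[P1,P2] Q2=[]
t=14-15: P3@Q0 runs 1, rem=3, I/O yield, promote→Q0. Q0=[P3] Q1=[P1,P2] Q2=[]
t=15-16: P3@Q0 runs 1, rem=2, I/O yield, promote→Q0. Q0=[P3] Q1=[P1,P2] Q2=[]
t=16-17: P3@Q0 runs 1, rem=1, I/O yield, promote→Q0. Q0=[P3] Q1=[P1,P2] Q2=[]
t=17-18: P3@Q0 runs 1, rem=0, completes. Q0=[] Q1=[P1,P2] Q2=[]
t=18-22: P1@Q1 runs 4, rem=5, quantum used, demote→Q2. Q0=[] Q1=[P2] Q2=[P1]
t=22-26: P2@Q1 runs 4, rem=4, quantum used, demote→Q2. Q0=[] Q1=[] Q2=[P1,P2]
t=26-31: P1@Q2 runs 5, rem=0, completes. Q0=[] Q1=[] Q2=[P2]
t=31-35: P2@Q2 runs 4, rem=0, completes. Q0=[] Q1=[] Q2=[]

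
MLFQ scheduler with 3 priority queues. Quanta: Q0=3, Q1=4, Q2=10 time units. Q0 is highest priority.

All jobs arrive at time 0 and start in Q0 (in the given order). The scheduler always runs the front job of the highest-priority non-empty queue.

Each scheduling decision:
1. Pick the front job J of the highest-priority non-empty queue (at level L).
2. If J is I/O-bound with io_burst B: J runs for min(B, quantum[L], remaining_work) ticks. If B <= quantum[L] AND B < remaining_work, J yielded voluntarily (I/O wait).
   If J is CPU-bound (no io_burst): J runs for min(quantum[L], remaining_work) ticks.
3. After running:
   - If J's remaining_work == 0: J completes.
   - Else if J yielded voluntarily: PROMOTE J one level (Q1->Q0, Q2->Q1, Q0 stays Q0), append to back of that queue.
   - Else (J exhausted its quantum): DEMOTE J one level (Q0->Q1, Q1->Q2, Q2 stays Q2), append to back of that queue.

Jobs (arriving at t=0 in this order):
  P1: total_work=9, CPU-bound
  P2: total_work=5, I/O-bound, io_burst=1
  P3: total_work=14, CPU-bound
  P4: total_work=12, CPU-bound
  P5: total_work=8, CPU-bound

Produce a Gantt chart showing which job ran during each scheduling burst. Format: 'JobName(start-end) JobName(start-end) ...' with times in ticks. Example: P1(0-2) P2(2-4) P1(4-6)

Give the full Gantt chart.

Answer: P1(0-3) P2(3-4) P3(4-7) P4(7-10) P5(10-13) P2(13-14) P2(14-15) P2(15-16) P2(16-17) P1(17-21) P3(21-25) P4(25-29) P5(29-33) P1(33-35) P3(35-42) P4(42-47) P5(47-48)

Derivation:
t=0-3: P1@Q0 runs 3, rem=6, quantum used, demote→Q1. Q0=[P2,P3,P4,P5] Q1=[P1] Q2=[]
t=3-4: P2@Q0 runs 1, rem=4, I/O yield, promote→Q0. Q0=[P3,P4,P5,P2] Q1=[P1] Q2=[]
t=4-7: P3@Q0 runs 3, rem=11, quantum used, demote→Q1. Q0=[P4,P5,P2] Q1=[P1,P3] Q2=[]
t=7-10: P4@Q0 runs 3, rem=9, quantum used, demote→Q1. Q0=[P5,P2] Q1=[P1,P3,P4] Q2=[]
t=10-13: P5@Q0 runs 3, rem=5, quantum used, demote→Q1. Q0=[P2] Q1=[P1,P3,P4,P5] Q2=[]
t=13-14: P2@Q0 runs 1, rem=3, I/O yield, promote→Q0. Q0=[P2] Q1=[P1,P3,P4,P5] Q2=[]
t=14-15: P2@Q0 runs 1, rem=2, I/O yield, promote→Q0. Q0=[P2] Q1=[P1,P3,P4,P5] Q2=[]
t=15-16: P2@Q0 runs 1, rem=1, I/O yield, promote→Q0. Q0=[P2] Q1=[P1,P3,P4,P5] Q2=[]
t=16-17: P2@Q0 runs 1, rem=0, completes. Q0=[] Q1=[P1,P3,P4,P5] Q2=[]
t=17-21: P1@Q1 runs 4, rem=2, quantum used, demote→Q2. Q0=[] Q1=[P3,P4,P5] Q2=[P1]
t=21-25: P3@Q1 runs 4, rem=7, quantum used, demote→Q2. Q0=[] Q1=[P4,P5] Q2=[P1,P3]
t=25-29: P4@Q1 runs 4, rem=5, quantum used, demote→Q2. Q0=[] Q1=[P5] Q2=[P1,P3,P4]
t=29-33: P5@Q1 runs 4, rem=1, quantum used, demote→Q2. Q0=[] Q1=[] Q2=[P1,P3,P4,P5]
t=33-35: P1@Q2 runs 2, rem=0, completes. Q0=[] Q1=[] Q2=[P3,P4,P5]
t=35-42: P3@Q2 runs 7, rem=0, completes. Q0=[] Q1=[] Q2=[P4,P5]
t=42-47: P4@Q2 runs 5, rem=0, completes. Q0=[] Q1=[] Q2=[P5]
t=47-48: P5@Q2 runs 1, rem=0, completes. Q0=[] Q1=[] Q2=[]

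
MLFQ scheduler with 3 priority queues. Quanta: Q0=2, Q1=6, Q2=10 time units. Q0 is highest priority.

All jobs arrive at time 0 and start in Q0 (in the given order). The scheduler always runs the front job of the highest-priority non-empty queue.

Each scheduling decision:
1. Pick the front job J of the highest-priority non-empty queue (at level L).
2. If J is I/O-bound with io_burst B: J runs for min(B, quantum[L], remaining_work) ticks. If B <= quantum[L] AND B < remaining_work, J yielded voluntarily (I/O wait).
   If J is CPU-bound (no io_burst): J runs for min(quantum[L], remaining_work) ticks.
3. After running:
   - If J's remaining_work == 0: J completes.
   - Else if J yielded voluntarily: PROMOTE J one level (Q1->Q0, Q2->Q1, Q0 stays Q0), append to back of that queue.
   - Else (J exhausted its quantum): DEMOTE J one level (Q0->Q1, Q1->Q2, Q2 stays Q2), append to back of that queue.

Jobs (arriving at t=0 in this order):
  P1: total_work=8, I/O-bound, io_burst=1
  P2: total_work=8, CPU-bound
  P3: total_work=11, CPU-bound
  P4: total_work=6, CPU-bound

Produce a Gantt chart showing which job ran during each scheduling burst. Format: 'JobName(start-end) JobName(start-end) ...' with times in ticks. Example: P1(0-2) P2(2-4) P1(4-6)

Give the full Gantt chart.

Answer: P1(0-1) P2(1-3) P3(3-5) P4(5-7) P1(7-8) P1(8-9) P1(9-10) P1(10-11) P1(11-12) P1(12-13) P1(13-14) P2(14-20) P3(20-26) P4(26-30) P3(30-33)

Derivation:
t=0-1: P1@Q0 runs 1, rem=7, I/O yield, promote→Q0. Q0=[P2,P3,P4,P1] Q1=[] Q2=[]
t=1-3: P2@Q0 runs 2, rem=6, quantum used, demote→Q1. Q0=[P3,P4,P1] Q1=[P2] Q2=[]
t=3-5: P3@Q0 runs 2, rem=9, quantum used, demote→Q1. Q0=[P4,P1] Q1=[P2,P3] Q2=[]
t=5-7: P4@Q0 runs 2, rem=4, quantum used, demote→Q1. Q0=[P1] Q1=[P2,P3,P4] Q2=[]
t=7-8: P1@Q0 runs 1, rem=6, I/O yield, promote→Q0. Q0=[P1] Q1=[P2,P3,P4] Q2=[]
t=8-9: P1@Q0 runs 1, rem=5, I/O yield, promote→Q0. Q0=[P1] Q1=[P2,P3,P4] Q2=[]
t=9-10: P1@Q0 runs 1, rem=4, I/O yield, promote→Q0. Q0=[P1] Q1=[P2,P3,P4] Q2=[]
t=10-11: P1@Q0 runs 1, rem=3, I/O yield, promote→Q0. Q0=[P1] Q1=[P2,P3,P4] Q2=[]
t=11-12: P1@Q0 runs 1, rem=2, I/O yield, promote→Q0. Q0=[P1] Q1=[P2,P3,P4] Q2=[]
t=12-13: P1@Q0 runs 1, rem=1, I/O yield, promote→Q0. Q0=[P1] Q1=[P2,P3,P4] Q2=[]
t=13-14: P1@Q0 runs 1, rem=0, completes. Q0=[] Q1=[P2,P3,P4] Q2=[]
t=14-20: P2@Q1 runs 6, rem=0, completes. Q0=[] Q1=[P3,P4] Q2=[]
t=20-26: P3@Q1 runs 6, rem=3, quantum used, demote→Q2. Q0=[] Q1=[P4] Q2=[P3]
t=26-30: P4@Q1 runs 4, rem=0, completes. Q0=[] Q1=[] Q2=[P3]
t=30-33: P3@Q2 runs 3, rem=0, completes. Q0=[] Q1=[] Q2=[]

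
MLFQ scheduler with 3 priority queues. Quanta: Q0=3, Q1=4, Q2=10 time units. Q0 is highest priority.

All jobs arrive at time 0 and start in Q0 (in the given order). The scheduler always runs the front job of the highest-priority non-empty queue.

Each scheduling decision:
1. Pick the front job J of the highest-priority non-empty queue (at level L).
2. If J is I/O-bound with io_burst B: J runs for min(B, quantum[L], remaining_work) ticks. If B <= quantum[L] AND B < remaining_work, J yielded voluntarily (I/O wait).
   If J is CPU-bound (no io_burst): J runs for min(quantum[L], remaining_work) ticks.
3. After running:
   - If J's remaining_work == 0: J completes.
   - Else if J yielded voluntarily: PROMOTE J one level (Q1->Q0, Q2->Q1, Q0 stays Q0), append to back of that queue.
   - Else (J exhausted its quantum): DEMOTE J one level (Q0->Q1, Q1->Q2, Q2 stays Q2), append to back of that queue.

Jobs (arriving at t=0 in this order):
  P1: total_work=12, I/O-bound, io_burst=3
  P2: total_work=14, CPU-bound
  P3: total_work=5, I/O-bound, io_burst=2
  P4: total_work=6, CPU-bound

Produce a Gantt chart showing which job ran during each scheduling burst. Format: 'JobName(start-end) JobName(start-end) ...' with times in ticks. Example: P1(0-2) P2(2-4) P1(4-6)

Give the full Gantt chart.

Answer: P1(0-3) P2(3-6) P3(6-8) P4(8-11) P1(11-14) P3(14-16) P1(16-19) P3(19-20) P1(20-23) P2(23-27) P4(27-30) P2(30-37)

Derivation:
t=0-3: P1@Q0 runs 3, rem=9, I/O yield, promote→Q0. Q0=[P2,P3,P4,P1] Q1=[] Q2=[]
t=3-6: P2@Q0 runs 3, rem=11, quantum used, demote→Q1. Q0=[P3,P4,P1] Q1=[P2] Q2=[]
t=6-8: P3@Q0 runs 2, rem=3, I/O yield, promote→Q0. Q0=[P4,P1,P3] Q1=[P2] Q2=[]
t=8-11: P4@Q0 runs 3, rem=3, quantum used, demote→Q1. Q0=[P1,P3] Q1=[P2,P4] Q2=[]
t=11-14: P1@Q0 runs 3, rem=6, I/O yield, promote→Q0. Q0=[P3,P1] Q1=[P2,P4] Q2=[]
t=14-16: P3@Q0 runs 2, rem=1, I/O yield, promote→Q0. Q0=[P1,P3] Q1=[P2,P4] Q2=[]
t=16-19: P1@Q0 runs 3, rem=3, I/O yield, promote→Q0. Q0=[P3,P1] Q1=[P2,P4] Q2=[]
t=19-20: P3@Q0 runs 1, rem=0, completes. Q0=[P1] Q1=[P2,P4] Q2=[]
t=20-23: P1@Q0 runs 3, rem=0, completes. Q0=[] Q1=[P2,P4] Q2=[]
t=23-27: P2@Q1 runs 4, rem=7, quantum used, demote→Q2. Q0=[] Q1=[P4] Q2=[P2]
t=27-30: P4@Q1 runs 3, rem=0, completes. Q0=[] Q1=[] Q2=[P2]
t=30-37: P2@Q2 runs 7, rem=0, completes. Q0=[] Q1=[] Q2=[]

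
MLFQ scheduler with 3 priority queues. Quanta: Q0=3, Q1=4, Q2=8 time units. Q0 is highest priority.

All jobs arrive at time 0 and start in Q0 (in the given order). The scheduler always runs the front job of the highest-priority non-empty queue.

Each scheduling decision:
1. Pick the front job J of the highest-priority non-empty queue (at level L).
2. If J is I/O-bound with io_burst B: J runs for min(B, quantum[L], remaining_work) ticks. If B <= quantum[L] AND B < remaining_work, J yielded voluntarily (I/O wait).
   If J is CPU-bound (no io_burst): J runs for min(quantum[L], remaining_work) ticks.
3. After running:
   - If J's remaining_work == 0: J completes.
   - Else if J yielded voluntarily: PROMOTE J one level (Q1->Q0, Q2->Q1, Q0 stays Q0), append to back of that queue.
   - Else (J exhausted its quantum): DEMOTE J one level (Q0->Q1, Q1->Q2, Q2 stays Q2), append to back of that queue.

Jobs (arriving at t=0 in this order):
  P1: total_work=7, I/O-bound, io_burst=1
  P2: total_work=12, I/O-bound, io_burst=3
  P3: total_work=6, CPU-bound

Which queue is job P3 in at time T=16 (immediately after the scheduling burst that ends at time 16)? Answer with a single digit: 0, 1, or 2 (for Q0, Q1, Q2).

Answer: 1

Derivation:
t=0-1: P1@Q0 runs 1, rem=6, I/O yield, promote→Q0. Q0=[P2,P3,P1] Q1=[] Q2=[]
t=1-4: P2@Q0 runs 3, rem=9, I/O yield, promote→Q0. Q0=[P3,P1,P2] Q1=[] Q2=[]
t=4-7: P3@Q0 runs 3, rem=3, quantum used, demote→Q1. Q0=[P1,P2] Q1=[P3] Q2=[]
t=7-8: P1@Q0 runs 1, rem=5, I/O yield, promote→Q0. Q0=[P2,P1] Q1=[P3] Q2=[]
t=8-11: P2@Q0 runs 3, rem=6, I/O yield, promote→Q0. Q0=[P1,P2] Q1=[P3] Q2=[]
t=11-12: P1@Q0 runs 1, rem=4, I/O yield, promote→Q0. Q0=[P2,P1] Q1=[P3] Q2=[]
t=12-15: P2@Q0 runs 3, rem=3, I/O yield, promote→Q0. Q0=[P1,P2] Q1=[P3] Q2=[]
t=15-16: P1@Q0 runs 1, rem=3, I/O yield, promote→Q0. Q0=[P2,P1] Q1=[P3] Q2=[]
t=16-19: P2@Q0 runs 3, rem=0, completes. Q0=[P1] Q1=[P3] Q2=[]
t=19-20: P1@Q0 runs 1, rem=2, I/O yield, promote→Q0. Q0=[P1] Q1=[P3] Q2=[]
t=20-21: P1@Q0 runs 1, rem=1, I/O yield, promote→Q0. Q0=[P1] Q1=[P3] Q2=[]
t=21-22: P1@Q0 runs 1, rem=0, completes. Q0=[] Q1=[P3] Q2=[]
t=22-25: P3@Q1 runs 3, rem=0, completes. Q0=[] Q1=[] Q2=[]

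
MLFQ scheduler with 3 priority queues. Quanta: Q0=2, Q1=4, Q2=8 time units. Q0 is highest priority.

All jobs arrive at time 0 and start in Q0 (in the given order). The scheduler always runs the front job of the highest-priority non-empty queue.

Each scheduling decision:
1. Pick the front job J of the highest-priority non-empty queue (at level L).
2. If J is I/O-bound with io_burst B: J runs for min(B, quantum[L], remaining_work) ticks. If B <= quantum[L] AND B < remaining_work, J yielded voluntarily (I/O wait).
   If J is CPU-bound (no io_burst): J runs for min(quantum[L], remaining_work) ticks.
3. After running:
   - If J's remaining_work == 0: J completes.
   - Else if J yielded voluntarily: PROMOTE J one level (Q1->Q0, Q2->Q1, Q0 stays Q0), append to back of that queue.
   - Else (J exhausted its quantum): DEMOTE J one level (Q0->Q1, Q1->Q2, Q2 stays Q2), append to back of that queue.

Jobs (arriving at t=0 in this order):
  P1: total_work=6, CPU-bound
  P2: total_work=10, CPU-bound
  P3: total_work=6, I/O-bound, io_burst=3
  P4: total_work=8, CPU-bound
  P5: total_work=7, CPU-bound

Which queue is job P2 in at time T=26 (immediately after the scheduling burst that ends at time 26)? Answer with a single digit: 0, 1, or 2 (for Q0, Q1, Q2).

t=0-2: P1@Q0 runs 2, rem=4, quantum used, demote→Q1. Q0=[P2,P3,P4,P5] Q1=[P1] Q2=[]
t=2-4: P2@Q0 runs 2, rem=8, quantum used, demote→Q1. Q0=[P3,P4,P5] Q1=[P1,P2] Q2=[]
t=4-6: P3@Q0 runs 2, rem=4, quantum used, demote→Q1. Q0=[P4,P5] Q1=[P1,P2,P3] Q2=[]
t=6-8: P4@Q0 runs 2, rem=6, quantum used, demote→Q1. Q0=[P5] Q1=[P1,P2,P3,P4] Q2=[]
t=8-10: P5@Q0 runs 2, rem=5, quantum used, demote→Q1. Q0=[] Q1=[P1,P2,P3,P4,P5] Q2=[]
t=10-14: P1@Q1 runs 4, rem=0, completes. Q0=[] Q1=[P2,P3,P4,P5] Q2=[]
t=14-18: P2@Q1 runs 4, rem=4, quantum used, demote→Q2. Q0=[] Q1=[P3,P4,P5] Q2=[P2]
t=18-21: P3@Q1 runs 3, rem=1, I/O yield, promote→Q0. Q0=[P3] Q1=[P4,P5] Q2=[P2]
t=21-22: P3@Q0 runs 1, rem=0, completes. Q0=[] Q1=[P4,P5] Q2=[P2]
t=22-26: P4@Q1 runs 4, rem=2, quantum used, demote→Q2. Q0=[] Q1=[P5] Q2=[P2,P4]
t=26-30: P5@Q1 runs 4, rem=1, quantum used, demote→Q2. Q0=[] Q1=[] Q2=[P2,P4,P5]
t=30-34: P2@Q2 runs 4, rem=0, completes. Q0=[] Q1=[] Q2=[P4,P5]
t=34-36: P4@Q2 runs 2, rem=0, completes. Q0=[] Q1=[] Q2=[P5]
t=36-37: P5@Q2 runs 1, rem=0, completes. Q0=[] Q1=[] Q2=[]

Answer: 2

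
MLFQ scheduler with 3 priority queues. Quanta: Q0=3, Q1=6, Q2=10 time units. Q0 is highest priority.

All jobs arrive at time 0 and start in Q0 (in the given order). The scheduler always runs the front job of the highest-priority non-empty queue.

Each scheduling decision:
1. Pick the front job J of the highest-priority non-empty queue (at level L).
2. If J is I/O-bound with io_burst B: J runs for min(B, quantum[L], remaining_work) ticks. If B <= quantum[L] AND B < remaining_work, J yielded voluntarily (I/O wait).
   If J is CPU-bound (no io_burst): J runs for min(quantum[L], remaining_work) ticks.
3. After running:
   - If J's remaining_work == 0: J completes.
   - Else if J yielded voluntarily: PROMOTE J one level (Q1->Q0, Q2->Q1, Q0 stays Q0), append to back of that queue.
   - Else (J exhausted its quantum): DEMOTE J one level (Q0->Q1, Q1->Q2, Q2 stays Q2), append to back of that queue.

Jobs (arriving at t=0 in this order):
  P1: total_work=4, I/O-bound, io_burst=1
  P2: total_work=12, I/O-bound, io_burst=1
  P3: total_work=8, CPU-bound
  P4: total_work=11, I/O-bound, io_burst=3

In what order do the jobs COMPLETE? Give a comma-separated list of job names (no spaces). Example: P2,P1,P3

Answer: P1,P4,P2,P3

Derivation:
t=0-1: P1@Q0 runs 1, rem=3, I/O yield, promote→Q0. Q0=[P2,P3,P4,P1] Q1=[] Q2=[]
t=1-2: P2@Q0 runs 1, rem=11, I/O yield, promote→Q0. Q0=[P3,P4,P1,P2] Q1=[] Q2=[]
t=2-5: P3@Q0 runs 3, rem=5, quantum used, demote→Q1. Q0=[P4,P1,P2] Q1=[P3] Q2=[]
t=5-8: P4@Q0 runs 3, rem=8, I/O yield, promote→Q0. Q0=[P1,P2,P4] Q1=[P3] Q2=[]
t=8-9: P1@Q0 runs 1, rem=2, I/O yield, promote→Q0. Q0=[P2,P4,P1] Q1=[P3] Q2=[]
t=9-10: P2@Q0 runs 1, rem=10, I/O yield, promote→Q0. Q0=[P4,P1,P2] Q1=[P3] Q2=[]
t=10-13: P4@Q0 runs 3, rem=5, I/O yield, promote→Q0. Q0=[P1,P2,P4] Q1=[P3] Q2=[]
t=13-14: P1@Q0 runs 1, rem=1, I/O yield, promote→Q0. Q0=[P2,P4,P1] Q1=[P3] Q2=[]
t=14-15: P2@Q0 runs 1, rem=9, I/O yield, promote→Q0. Q0=[P4,P1,P2] Q1=[P3] Q2=[]
t=15-18: P4@Q0 runs 3, rem=2, I/O yield, promote→Q0. Q0=[P1,P2,P4] Q1=[P3] Q2=[]
t=18-19: P1@Q0 runs 1, rem=0, completes. Q0=[P2,P4] Q1=[P3] Q2=[]
t=19-20: P2@Q0 runs 1, rem=8, I/O yield, promote→Q0. Q0=[P4,P2] Q1=[P3] Q2=[]
t=20-22: P4@Q0 runs 2, rem=0, completes. Q0=[P2] Q1=[P3] Q2=[]
t=22-23: P2@Q0 runs 1, rem=7, I/O yield, promote→Q0. Q0=[P2] Q1=[P3] Q2=[]
t=23-24: P2@Q0 runs 1, rem=6, I/O yield, promote→Q0. Q0=[P2] Q1=[P3] Q2=[]
t=24-25: P2@Q0 runs 1, rem=5, I/O yield, promote→Q0. Q0=[P2] Q1=[P3] Q2=[]
t=25-26: P2@Q0 runs 1, rem=4, I/O yield, promote→Q0. Q0=[P2] Q1=[P3] Q2=[]
t=26-27: P2@Q0 runs 1, rem=3, I/O yield, promote→Q0. Q0=[P2] Q1=[P3] Q2=[]
t=27-28: P2@Q0 runs 1, rem=2, I/O yield, promote→Q0. Q0=[P2] Q1=[P3] Q2=[]
t=28-29: P2@Q0 runs 1, rem=1, I/O yield, promote→Q0. Q0=[P2] Q1=[P3] Q2=[]
t=29-30: P2@Q0 runs 1, rem=0, completes. Q0=[] Q1=[P3] Q2=[]
t=30-35: P3@Q1 runs 5, rem=0, completes. Q0=[] Q1=[] Q2=[]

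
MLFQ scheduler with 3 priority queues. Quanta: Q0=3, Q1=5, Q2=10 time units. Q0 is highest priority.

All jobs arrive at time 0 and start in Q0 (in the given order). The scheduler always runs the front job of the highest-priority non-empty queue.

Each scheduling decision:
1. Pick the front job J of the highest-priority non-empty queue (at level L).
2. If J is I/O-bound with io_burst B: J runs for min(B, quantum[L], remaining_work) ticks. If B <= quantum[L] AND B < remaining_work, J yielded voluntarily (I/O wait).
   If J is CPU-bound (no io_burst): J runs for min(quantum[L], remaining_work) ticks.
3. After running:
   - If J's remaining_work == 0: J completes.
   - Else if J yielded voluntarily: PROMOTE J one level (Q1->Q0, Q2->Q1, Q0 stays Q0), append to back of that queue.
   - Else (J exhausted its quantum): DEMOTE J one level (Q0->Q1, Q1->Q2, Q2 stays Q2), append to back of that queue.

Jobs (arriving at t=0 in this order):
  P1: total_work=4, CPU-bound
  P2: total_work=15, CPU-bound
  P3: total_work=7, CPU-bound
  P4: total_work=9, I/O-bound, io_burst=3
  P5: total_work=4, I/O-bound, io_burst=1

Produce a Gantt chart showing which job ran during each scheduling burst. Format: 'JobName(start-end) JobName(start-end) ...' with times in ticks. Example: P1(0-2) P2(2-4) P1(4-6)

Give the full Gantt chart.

Answer: P1(0-3) P2(3-6) P3(6-9) P4(9-12) P5(12-13) P4(13-16) P5(16-17) P4(17-20) P5(20-21) P5(21-22) P1(22-23) P2(23-28) P3(28-32) P2(32-39)

Derivation:
t=0-3: P1@Q0 runs 3, rem=1, quantum used, demote→Q1. Q0=[P2,P3,P4,P5] Q1=[P1] Q2=[]
t=3-6: P2@Q0 runs 3, rem=12, quantum used, demote→Q1. Q0=[P3,P4,P5] Q1=[P1,P2] Q2=[]
t=6-9: P3@Q0 runs 3, rem=4, quantum used, demote→Q1. Q0=[P4,P5] Q1=[P1,P2,P3] Q2=[]
t=9-12: P4@Q0 runs 3, rem=6, I/O yield, promote→Q0. Q0=[P5,P4] Q1=[P1,P2,P3] Q2=[]
t=12-13: P5@Q0 runs 1, rem=3, I/O yield, promote→Q0. Q0=[P4,P5] Q1=[P1,P2,P3] Q2=[]
t=13-16: P4@Q0 runs 3, rem=3, I/O yield, promote→Q0. Q0=[P5,P4] Q1=[P1,P2,P3] Q2=[]
t=16-17: P5@Q0 runs 1, rem=2, I/O yield, promote→Q0. Q0=[P4,P5] Q1=[P1,P2,P3] Q2=[]
t=17-20: P4@Q0 runs 3, rem=0, completes. Q0=[P5] Q1=[P1,P2,P3] Q2=[]
t=20-21: P5@Q0 runs 1, rem=1, I/O yield, promote→Q0. Q0=[P5] Q1=[P1,P2,P3] Q2=[]
t=21-22: P5@Q0 runs 1, rem=0, completes. Q0=[] Q1=[P1,P2,P3] Q2=[]
t=22-23: P1@Q1 runs 1, rem=0, completes. Q0=[] Q1=[P2,P3] Q2=[]
t=23-28: P2@Q1 runs 5, rem=7, quantum used, demote→Q2. Q0=[] Q1=[P3] Q2=[P2]
t=28-32: P3@Q1 runs 4, rem=0, completes. Q0=[] Q1=[] Q2=[P2]
t=32-39: P2@Q2 runs 7, rem=0, completes. Q0=[] Q1=[] Q2=[]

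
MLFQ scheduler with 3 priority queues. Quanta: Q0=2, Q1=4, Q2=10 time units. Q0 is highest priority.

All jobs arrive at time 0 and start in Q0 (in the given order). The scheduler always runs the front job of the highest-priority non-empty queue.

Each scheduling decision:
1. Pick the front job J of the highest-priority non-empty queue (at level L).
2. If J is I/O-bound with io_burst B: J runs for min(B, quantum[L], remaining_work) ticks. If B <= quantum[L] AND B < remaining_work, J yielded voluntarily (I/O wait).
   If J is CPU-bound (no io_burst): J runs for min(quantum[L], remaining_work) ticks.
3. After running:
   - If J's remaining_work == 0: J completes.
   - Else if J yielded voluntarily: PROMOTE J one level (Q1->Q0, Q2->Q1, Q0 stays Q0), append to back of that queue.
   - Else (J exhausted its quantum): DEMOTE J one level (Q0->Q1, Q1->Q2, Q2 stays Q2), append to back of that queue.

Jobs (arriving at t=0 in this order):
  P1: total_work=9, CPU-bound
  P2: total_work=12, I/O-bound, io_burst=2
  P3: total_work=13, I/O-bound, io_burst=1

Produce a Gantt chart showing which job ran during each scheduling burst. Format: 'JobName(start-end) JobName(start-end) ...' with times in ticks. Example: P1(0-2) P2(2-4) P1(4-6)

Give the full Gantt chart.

t=0-2: P1@Q0 runs 2, rem=7, quantum used, demote→Q1. Q0=[P2,P3] Q1=[P1] Q2=[]
t=2-4: P2@Q0 runs 2, rem=10, I/O yield, promote→Q0. Q0=[P3,P2] Q1=[P1] Q2=[]
t=4-5: P3@Q0 runs 1, rem=12, I/O yield, promote→Q0. Q0=[P2,P3] Q1=[P1] Q2=[]
t=5-7: P2@Q0 runs 2, rem=8, I/O yield, promote→Q0. Q0=[P3,P2] Q1=[P1] Q2=[]
t=7-8: P3@Q0 runs 1, rem=11, I/O yield, promote→Q0. Q0=[P2,P3] Q1=[P1] Q2=[]
t=8-10: P2@Q0 runs 2, rem=6, I/O yield, promote→Q0. Q0=[P3,P2] Q1=[P1] Q2=[]
t=10-11: P3@Q0 runs 1, rem=10, I/O yield, promote→Q0. Q0=[P2,P3] Q1=[P1] Q2=[]
t=11-13: P2@Q0 runs 2, rem=4, I/O yield, promote→Q0. Q0=[P3,P2] Q1=[P1] Q2=[]
t=13-14: P3@Q0 runs 1, rem=9, I/O yield, promote→Q0. Q0=[P2,P3] Q1=[P1] Q2=[]
t=14-16: P2@Q0 runs 2, rem=2, I/O yield, promote→Q0. Q0=[P3,P2] Q1=[P1] Q2=[]
t=16-17: P3@Q0 runs 1, rem=8, I/O yield, promote→Q0. Q0=[P2,P3] Q1=[P1] Q2=[]
t=17-19: P2@Q0 runs 2, rem=0, completes. Q0=[P3] Q1=[P1] Q2=[]
t=19-20: P3@Q0 runs 1, rem=7, I/O yield, promote→Q0. Q0=[P3] Q1=[P1] Q2=[]
t=20-21: P3@Q0 runs 1, rem=6, I/O yield, promote→Q0. Q0=[P3] Q1=[P1] Q2=[]
t=21-22: P3@Q0 runs 1, rem=5, I/O yield, promote→Q0. Q0=[P3] Q1=[P1] Q2=[]
t=22-23: P3@Q0 runs 1, rem=4, I/O yield, promote→Q0. Q0=[P3] Q1=[P1] Q2=[]
t=23-24: P3@Q0 runs 1, rem=3, I/O yield, promote→Q0. Q0=[P3] Q1=[P1] Q2=[]
t=24-25: P3@Q0 runs 1, rem=2, I/O yield, promote→Q0. Q0=[P3] Q1=[P1] Q2=[]
t=25-26: P3@Q0 runs 1, rem=1, I/O yield, promote→Q0. Q0=[P3] Q1=[P1] Q2=[]
t=26-27: P3@Q0 runs 1, rem=0, completes. Q0=[] Q1=[P1] Q2=[]
t=27-31: P1@Q1 runs 4, rem=3, quantum used, demote→Q2. Q0=[] Q1=[] Q2=[P1]
t=31-34: P1@Q2 runs 3, rem=0, completes. Q0=[] Q1=[] Q2=[]

Answer: P1(0-2) P2(2-4) P3(4-5) P2(5-7) P3(7-8) P2(8-10) P3(10-11) P2(11-13) P3(13-14) P2(14-16) P3(16-17) P2(17-19) P3(19-20) P3(20-21) P3(21-22) P3(22-23) P3(23-24) P3(24-25) P3(25-26) P3(26-27) P1(27-31) P1(31-34)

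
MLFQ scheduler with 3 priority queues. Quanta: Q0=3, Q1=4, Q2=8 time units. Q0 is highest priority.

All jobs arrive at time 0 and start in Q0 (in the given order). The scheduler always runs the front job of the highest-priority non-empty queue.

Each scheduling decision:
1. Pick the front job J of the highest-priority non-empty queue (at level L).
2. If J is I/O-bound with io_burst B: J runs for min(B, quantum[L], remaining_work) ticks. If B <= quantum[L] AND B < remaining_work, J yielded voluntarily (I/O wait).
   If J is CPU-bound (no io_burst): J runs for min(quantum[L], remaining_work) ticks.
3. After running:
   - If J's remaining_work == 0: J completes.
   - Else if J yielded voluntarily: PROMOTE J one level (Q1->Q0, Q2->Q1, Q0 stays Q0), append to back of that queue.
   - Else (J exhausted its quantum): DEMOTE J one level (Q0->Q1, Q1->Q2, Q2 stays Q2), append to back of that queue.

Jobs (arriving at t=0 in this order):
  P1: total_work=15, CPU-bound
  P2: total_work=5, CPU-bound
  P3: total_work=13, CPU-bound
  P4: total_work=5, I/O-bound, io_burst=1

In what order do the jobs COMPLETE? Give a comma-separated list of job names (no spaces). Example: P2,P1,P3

t=0-3: P1@Q0 runs 3, rem=12, quantum used, demote→Q1. Q0=[P2,P3,P4] Q1=[P1] Q2=[]
t=3-6: P2@Q0 runs 3, rem=2, quantum used, demote→Q1. Q0=[P3,P4] Q1=[P1,P2] Q2=[]
t=6-9: P3@Q0 runs 3, rem=10, quantum used, demote→Q1. Q0=[P4] Q1=[P1,P2,P3] Q2=[]
t=9-10: P4@Q0 runs 1, rem=4, I/O yield, promote→Q0. Q0=[P4] Q1=[P1,P2,P3] Q2=[]
t=10-11: P4@Q0 runs 1, rem=3, I/O yield, promote→Q0. Q0=[P4] Q1=[P1,P2,P3] Q2=[]
t=11-12: P4@Q0 runs 1, rem=2, I/O yield, promote→Q0. Q0=[P4] Q1=[P1,P2,P3] Q2=[]
t=12-13: P4@Q0 runs 1, rem=1, I/O yield, promote→Q0. Q0=[P4] Q1=[P1,P2,P3] Q2=[]
t=13-14: P4@Q0 runs 1, rem=0, completes. Q0=[] Q1=[P1,P2,P3] Q2=[]
t=14-18: P1@Q1 runs 4, rem=8, quantum used, demote→Q2. Q0=[] Q1=[P2,P3] Q2=[P1]
t=18-20: P2@Q1 runs 2, rem=0, completes. Q0=[] Q1=[P3] Q2=[P1]
t=20-24: P3@Q1 runs 4, rem=6, quantum used, demote→Q2. Q0=[] Q1=[] Q2=[P1,P3]
t=24-32: P1@Q2 runs 8, rem=0, completes. Q0=[] Q1=[] Q2=[P3]
t=32-38: P3@Q2 runs 6, rem=0, completes. Q0=[] Q1=[] Q2=[]

Answer: P4,P2,P1,P3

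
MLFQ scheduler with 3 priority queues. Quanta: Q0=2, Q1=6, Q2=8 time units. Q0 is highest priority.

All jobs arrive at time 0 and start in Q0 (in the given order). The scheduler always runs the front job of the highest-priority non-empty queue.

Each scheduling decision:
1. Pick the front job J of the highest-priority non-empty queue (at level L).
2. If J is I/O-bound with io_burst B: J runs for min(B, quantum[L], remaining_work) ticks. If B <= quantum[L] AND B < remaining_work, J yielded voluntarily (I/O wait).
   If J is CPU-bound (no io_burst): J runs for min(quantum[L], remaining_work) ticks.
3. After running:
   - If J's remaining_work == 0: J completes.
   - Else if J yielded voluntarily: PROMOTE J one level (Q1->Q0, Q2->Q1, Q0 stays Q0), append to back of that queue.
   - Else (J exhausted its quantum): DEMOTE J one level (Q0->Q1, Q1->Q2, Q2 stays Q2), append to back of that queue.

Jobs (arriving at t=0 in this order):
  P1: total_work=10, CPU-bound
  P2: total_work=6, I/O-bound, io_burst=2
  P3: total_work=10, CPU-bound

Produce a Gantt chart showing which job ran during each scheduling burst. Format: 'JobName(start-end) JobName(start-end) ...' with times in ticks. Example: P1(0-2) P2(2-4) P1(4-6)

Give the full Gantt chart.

Answer: P1(0-2) P2(2-4) P3(4-6) P2(6-8) P2(8-10) P1(10-16) P3(16-22) P1(22-24) P3(24-26)

Derivation:
t=0-2: P1@Q0 runs 2, rem=8, quantum used, demote→Q1. Q0=[P2,P3] Q1=[P1] Q2=[]
t=2-4: P2@Q0 runs 2, rem=4, I/O yield, promote→Q0. Q0=[P3,P2] Q1=[P1] Q2=[]
t=4-6: P3@Q0 runs 2, rem=8, quantum used, demote→Q1. Q0=[P2] Q1=[P1,P3] Q2=[]
t=6-8: P2@Q0 runs 2, rem=2, I/O yield, promote→Q0. Q0=[P2] Q1=[P1,P3] Q2=[]
t=8-10: P2@Q0 runs 2, rem=0, completes. Q0=[] Q1=[P1,P3] Q2=[]
t=10-16: P1@Q1 runs 6, rem=2, quantum used, demote→Q2. Q0=[] Q1=[P3] Q2=[P1]
t=16-22: P3@Q1 runs 6, rem=2, quantum used, demote→Q2. Q0=[] Q1=[] Q2=[P1,P3]
t=22-24: P1@Q2 runs 2, rem=0, completes. Q0=[] Q1=[] Q2=[P3]
t=24-26: P3@Q2 runs 2, rem=0, completes. Q0=[] Q1=[] Q2=[]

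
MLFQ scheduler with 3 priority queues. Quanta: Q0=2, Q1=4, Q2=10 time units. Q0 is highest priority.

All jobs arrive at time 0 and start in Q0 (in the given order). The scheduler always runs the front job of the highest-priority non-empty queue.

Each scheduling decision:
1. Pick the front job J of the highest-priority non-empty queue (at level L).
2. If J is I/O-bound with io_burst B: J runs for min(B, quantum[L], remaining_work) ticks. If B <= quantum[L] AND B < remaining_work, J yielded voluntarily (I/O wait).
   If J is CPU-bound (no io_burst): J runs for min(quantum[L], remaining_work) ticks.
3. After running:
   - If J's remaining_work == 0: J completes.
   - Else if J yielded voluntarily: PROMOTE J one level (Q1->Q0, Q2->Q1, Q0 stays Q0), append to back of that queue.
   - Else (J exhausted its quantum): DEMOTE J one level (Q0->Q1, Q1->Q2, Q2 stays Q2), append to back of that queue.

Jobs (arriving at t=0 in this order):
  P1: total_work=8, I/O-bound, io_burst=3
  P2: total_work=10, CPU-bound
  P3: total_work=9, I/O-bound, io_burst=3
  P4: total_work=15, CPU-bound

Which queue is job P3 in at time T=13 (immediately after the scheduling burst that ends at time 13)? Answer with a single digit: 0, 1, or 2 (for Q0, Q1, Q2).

Answer: 1

Derivation:
t=0-2: P1@Q0 runs 2, rem=6, quantum used, demote→Q1. Q0=[P2,P3,P4] Q1=[P1] Q2=[]
t=2-4: P2@Q0 runs 2, rem=8, quantum used, demote→Q1. Q0=[P3,P4] Q1=[P1,P2] Q2=[]
t=4-6: P3@Q0 runs 2, rem=7, quantum used, demote→Q1. Q0=[P4] Q1=[P1,P2,P3] Q2=[]
t=6-8: P4@Q0 runs 2, rem=13, quantum used, demote→Q1. Q0=[] Q1=[P1,P2,P3,P4] Q2=[]
t=8-11: P1@Q1 runs 3, rem=3, I/O yield, promote→Q0. Q0=[P1] Q1=[P2,P3,P4] Q2=[]
t=11-13: P1@Q0 runs 2, rem=1, quantum used, demote→Q1. Q0=[] Q1=[P2,P3,P4,P1] Q2=[]
t=13-17: P2@Q1 runs 4, rem=4, quantum used, demote→Q2. Q0=[] Q1=[P3,P4,P1] Q2=[P2]
t=17-20: P3@Q1 runs 3, rem=4, I/O yield, promote→Q0. Q0=[P3] Q1=[P4,P1] Q2=[P2]
t=20-22: P3@Q0 runs 2, rem=2, quantum used, demote→Q1. Q0=[] Q1=[P4,P1,P3] Q2=[P2]
t=22-26: P4@Q1 runs 4, rem=9, quantum used, demote→Q2. Q0=[] Q1=[P1,P3] Q2=[P2,P4]
t=26-27: P1@Q1 runs 1, rem=0, completes. Q0=[] Q1=[P3] Q2=[P2,P4]
t=27-29: P3@Q1 runs 2, rem=0, completes. Q0=[] Q1=[] Q2=[P2,P4]
t=29-33: P2@Q2 runs 4, rem=0, completes. Q0=[] Q1=[] Q2=[P4]
t=33-42: P4@Q2 runs 9, rem=0, completes. Q0=[] Q1=[] Q2=[]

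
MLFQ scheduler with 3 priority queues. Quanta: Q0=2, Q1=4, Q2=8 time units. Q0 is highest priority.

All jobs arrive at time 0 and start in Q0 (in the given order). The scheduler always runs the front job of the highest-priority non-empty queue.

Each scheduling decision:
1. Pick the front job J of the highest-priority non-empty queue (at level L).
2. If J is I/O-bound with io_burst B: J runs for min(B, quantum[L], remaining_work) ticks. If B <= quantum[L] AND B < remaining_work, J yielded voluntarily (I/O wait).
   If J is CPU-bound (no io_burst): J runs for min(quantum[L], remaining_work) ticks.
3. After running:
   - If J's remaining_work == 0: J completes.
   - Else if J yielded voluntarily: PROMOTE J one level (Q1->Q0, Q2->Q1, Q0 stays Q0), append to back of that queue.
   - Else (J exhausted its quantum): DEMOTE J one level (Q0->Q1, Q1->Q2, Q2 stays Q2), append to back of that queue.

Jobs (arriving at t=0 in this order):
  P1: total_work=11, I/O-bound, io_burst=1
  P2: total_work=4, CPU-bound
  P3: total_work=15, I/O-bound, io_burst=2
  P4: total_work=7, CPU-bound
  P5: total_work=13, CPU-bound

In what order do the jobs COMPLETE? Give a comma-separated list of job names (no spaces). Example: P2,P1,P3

t=0-1: P1@Q0 runs 1, rem=10, I/O yield, promote→Q0. Q0=[P2,P3,P4,P5,P1] Q1=[] Q2=[]
t=1-3: P2@Q0 runs 2, rem=2, quantum used, demote→Q1. Q0=[P3,P4,P5,P1] Q1=[P2] Q2=[]
t=3-5: P3@Q0 runs 2, rem=13, I/O yield, promote→Q0. Q0=[P4,P5,P1,P3] Q1=[P2] Q2=[]
t=5-7: P4@Q0 runs 2, rem=5, quantum used, demote→Q1. Q0=[P5,P1,P3] Q1=[P2,P4] Q2=[]
t=7-9: P5@Q0 runs 2, rem=11, quantum used, demote→Q1. Q0=[P1,P3] Q1=[P2,P4,P5] Q2=[]
t=9-10: P1@Q0 runs 1, rem=9, I/O yield, promote→Q0. Q0=[P3,P1] Q1=[P2,P4,P5] Q2=[]
t=10-12: P3@Q0 runs 2, rem=11, I/O yield, promote→Q0. Q0=[P1,P3] Q1=[P2,P4,P5] Q2=[]
t=12-13: P1@Q0 runs 1, rem=8, I/O yield, promote→Q0. Q0=[P3,P1] Q1=[P2,P4,P5] Q2=[]
t=13-15: P3@Q0 runs 2, rem=9, I/O yield, promote→Q0. Q0=[P1,P3] Q1=[P2,P4,P5] Q2=[]
t=15-16: P1@Q0 runs 1, rem=7, I/O yield, promote→Q0. Q0=[P3,P1] Q1=[P2,P4,P5] Q2=[]
t=16-18: P3@Q0 runs 2, rem=7, I/O yield, promote→Q0. Q0=[P1,P3] Q1=[P2,P4,P5] Q2=[]
t=18-19: P1@Q0 runs 1, rem=6, I/O yield, promote→Q0. Q0=[P3,P1] Q1=[P2,P4,P5] Q2=[]
t=19-21: P3@Q0 runs 2, rem=5, I/O yield, promote→Q0. Q0=[P1,P3] Q1=[P2,P4,P5] Q2=[]
t=21-22: P1@Q0 runs 1, rem=5, I/O yield, promote→Q0. Q0=[P3,P1] Q1=[P2,P4,P5] Q2=[]
t=22-24: P3@Q0 runs 2, rem=3, I/O yield, promote→Q0. Q0=[P1,P3] Q1=[P2,P4,P5] Q2=[]
t=24-25: P1@Q0 runs 1, rem=4, I/O yield, promote→Q0. Q0=[P3,P1] Q1=[P2,P4,P5] Q2=[]
t=25-27: P3@Q0 runs 2, rem=1, I/O yield, promote→Q0. Q0=[P1,P3] Q1=[P2,P4,P5] Q2=[]
t=27-28: P1@Q0 runs 1, rem=3, I/O yield, promote→Q0. Q0=[P3,P1] Q1=[P2,P4,P5] Q2=[]
t=28-29: P3@Q0 runs 1, rem=0, completes. Q0=[P1] Q1=[P2,P4,P5] Q2=[]
t=29-30: P1@Q0 runs 1, rem=2, I/O yield, promote→Q0. Q0=[P1] Q1=[P2,P4,P5] Q2=[]
t=30-31: P1@Q0 runs 1, rem=1, I/O yield, promote→Q0. Q0=[P1] Q1=[P2,P4,P5] Q2=[]
t=31-32: P1@Q0 runs 1, rem=0, completes. Q0=[] Q1=[P2,P4,P5] Q2=[]
t=32-34: P2@Q1 runs 2, rem=0, completes. Q0=[] Q1=[P4,P5] Q2=[]
t=34-38: P4@Q1 runs 4, rem=1, quantum used, demote→Q2. Q0=[] Q1=[P5] Q2=[P4]
t=38-42: P5@Q1 runs 4, rem=7, quantum used, demote→Q2. Q0=[] Q1=[] Q2=[P4,P5]
t=42-43: P4@Q2 runs 1, rem=0, completes. Q0=[] Q1=[] Q2=[P5]
t=43-50: P5@Q2 runs 7, rem=0, completes. Q0=[] Q1=[] Q2=[]

Answer: P3,P1,P2,P4,P5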